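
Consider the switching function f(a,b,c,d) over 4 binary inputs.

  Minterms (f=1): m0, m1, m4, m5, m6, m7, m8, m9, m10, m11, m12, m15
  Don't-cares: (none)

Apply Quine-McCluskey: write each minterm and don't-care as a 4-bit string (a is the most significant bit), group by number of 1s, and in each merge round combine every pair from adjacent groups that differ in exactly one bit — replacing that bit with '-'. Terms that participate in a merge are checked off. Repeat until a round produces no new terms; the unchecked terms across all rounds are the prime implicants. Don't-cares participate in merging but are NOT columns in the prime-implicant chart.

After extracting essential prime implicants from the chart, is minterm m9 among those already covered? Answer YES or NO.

size-2^0 implicants → 0000(✓)  0001(✓)  0100(✓)  0101(✓)  0110(✓)  0111(✓)  1000(✓)  1001(✓)  1010(✓)  1011(✓)  1100(✓)  1111(✓)
size-2^1 implicants → -000(✓)  -001(✓)  -100(✓)  -111  0-00(✓)  0-01(✓)  000-(✓)  01-0(✓)  01-1(✓)  010-(✓)  011-(✓)  1-00(✓)  1-11  10-0(✓)  10-1(✓)  100-(✓)  101-(✓)
size-2^2 implicants → --00  -00-  0-0-  01--  10--
Unchecked terms (primes): --00, -00-, -111, 0-0-, 01--, 1-11, 10--
Minterm coverage:
  m0 ⊆ --00,-00-,0-0-
  m1 ⊆ -00-,0-0-
  m4 ⊆ --00,0-0-,01--
  m5 ⊆ 0-0-,01--
  m6 ⊆ 01-- [E]
  m7 ⊆ -111,01--
  m8 ⊆ --00,-00-,10--
  m9 ⊆ -00-,10--
  m10 ⊆ 10-- [E]
  m11 ⊆ 1-11,10--
  m12 ⊆ --00 [E]
  m15 ⊆ -111,1-11
E = {--00, 01--, 10--}

YES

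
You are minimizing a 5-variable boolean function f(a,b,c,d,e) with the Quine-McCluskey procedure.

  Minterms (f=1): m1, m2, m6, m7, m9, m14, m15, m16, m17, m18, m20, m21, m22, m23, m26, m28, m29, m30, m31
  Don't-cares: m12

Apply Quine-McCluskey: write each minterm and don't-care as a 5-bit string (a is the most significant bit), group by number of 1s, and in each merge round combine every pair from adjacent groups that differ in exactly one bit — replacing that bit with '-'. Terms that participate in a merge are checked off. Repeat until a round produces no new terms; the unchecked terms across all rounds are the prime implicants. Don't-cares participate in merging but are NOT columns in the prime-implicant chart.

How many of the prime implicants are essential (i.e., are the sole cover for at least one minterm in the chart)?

size-2^0 implicants → 00001(✓)  00010(✓)  00110(✓)  00111(✓)  01001(✓)  01100(✓)  01110(✓)  01111(✓)  10000(✓)  10001(✓)  10010(✓)  10100(✓)  10101(✓)  10110(✓)  10111(✓)  11010(✓)  11100(✓)  11101(✓)  11110(✓)  11111(✓)
size-2^1 implicants → -0001  -0010(✓)  -0110(✓)  -0111(✓)  -1100(✓)  -1110(✓)  -1111(✓)  0-001  0-110(✓)  0-111(✓)  00-10(✓)  0011-(✓)  011-0(✓)  0111-(✓)  1-010(✓)  1-100(✓)  1-101(✓)  1-110(✓)  1-111(✓)  10-00(✓)  10-01(✓)  10-10(✓)  100-0(✓)  1000-(✓)  101-0(✓)  101-1(✓)  1010-(✓)  1011-(✓)  11-10(✓)  111-0(✓)  111-1(✓)  1110-(✓)  1111-(✓)
size-2^2 implicants → --110(✓)  --111(✓)  -0-10  -011-(✓)  -11-0  -111-(✓)  0-11-(✓)  1--10  1-1-0(✓)  1-1-1(✓)  1-10-(✓)  1-11-(✓)  10--0  10-0-  101--(✓)  111--(✓)
size-2^3 implicants → --11-  1-1--
Unchecked terms (primes): --11-, -0-10, -0001, -11-0, 0-001, 1--10, 1-1--, 10--0, 10-0-
Minterm coverage:
  m1 ⊆ -0001,0-001
  m2 ⊆ -0-10 [E]
  m6 ⊆ --11-,-0-10
  m7 ⊆ --11- [E]
  m9 ⊆ 0-001 [E]
  m14 ⊆ --11-,-11-0
  m15 ⊆ --11- [E]
  m16 ⊆ 10--0,10-0-
  m17 ⊆ -0001,10-0-
  m18 ⊆ -0-10,1--10,10--0
  m20 ⊆ 1-1--,10--0,10-0-
  m21 ⊆ 1-1--,10-0-
  m22 ⊆ --11-,-0-10,1--10,1-1--,10--0
  m23 ⊆ --11-,1-1--
  m26 ⊆ 1--10 [E]
  m28 ⊆ -11-0,1-1--
  m29 ⊆ 1-1-- [E]
  m30 ⊆ --11-,-11-0,1--10,1-1--
  m31 ⊆ --11-,1-1--
E = {--11-, -0-10, 0-001, 1--10, 1-1--}

5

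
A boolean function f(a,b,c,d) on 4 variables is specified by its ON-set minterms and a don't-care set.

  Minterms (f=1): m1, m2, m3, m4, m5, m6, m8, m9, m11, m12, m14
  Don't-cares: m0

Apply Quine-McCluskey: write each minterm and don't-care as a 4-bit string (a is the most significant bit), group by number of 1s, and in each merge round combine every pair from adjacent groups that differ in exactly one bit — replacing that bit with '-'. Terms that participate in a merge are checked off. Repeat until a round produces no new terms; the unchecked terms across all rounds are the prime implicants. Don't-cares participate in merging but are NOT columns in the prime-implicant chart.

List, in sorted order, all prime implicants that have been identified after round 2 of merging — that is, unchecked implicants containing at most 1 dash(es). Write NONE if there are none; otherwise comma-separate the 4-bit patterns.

NONE

Round 0: 0000✓ 0001✓ 0010✓ 0011✓ 0100✓ 0101✓ 0110✓ 1000✓ 1001✓ 1011✓ 1100✓ 1110✓
Round 1: -000✓ -001✓ -011✓ -100✓ -110✓ 0-00✓ 0-01✓ 0-10✓ 00-0✓ 00-1✓ 000-✓ 001-✓ 01-0✓ 010-✓ 1-00✓ 10-1✓ 100-✓ 11-0✓
Round 2: --00 -0-1 -00- -1-0 0--0 0-0- 00--
PIs = {--00, -0-1, -00-, -1-0, 0--0, 0-0-, 00--}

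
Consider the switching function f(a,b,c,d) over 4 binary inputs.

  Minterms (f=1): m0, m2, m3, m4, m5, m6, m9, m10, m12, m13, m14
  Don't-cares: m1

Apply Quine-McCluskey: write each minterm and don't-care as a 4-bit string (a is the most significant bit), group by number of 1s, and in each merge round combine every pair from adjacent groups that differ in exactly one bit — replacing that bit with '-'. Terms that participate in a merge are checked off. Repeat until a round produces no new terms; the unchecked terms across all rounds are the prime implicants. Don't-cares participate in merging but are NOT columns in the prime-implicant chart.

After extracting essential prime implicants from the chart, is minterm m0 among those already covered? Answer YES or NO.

size-2^0 implicants → 0000(✓)  0001(✓)  0010(✓)  0011(✓)  0100(✓)  0101(✓)  0110(✓)  1001(✓)  1010(✓)  1100(✓)  1101(✓)  1110(✓)
size-2^1 implicants → -001(✓)  -010(✓)  -100(✓)  -101(✓)  -110(✓)  0-00(✓)  0-01(✓)  0-10(✓)  00-0(✓)  00-1(✓)  000-(✓)  001-(✓)  01-0(✓)  010-(✓)  1-01(✓)  1-10(✓)  11-0(✓)  110-(✓)
size-2^2 implicants → --01  --10  -1-0  -10-  0--0  0-0-  00--
Unchecked terms (primes): --01, --10, -1-0, -10-, 0--0, 0-0-, 00--
Minterm coverage:
  m0 ⊆ 0--0,0-0-,00--
  m2 ⊆ --10,0--0,00--
  m3 ⊆ 00-- [E]
  m4 ⊆ -1-0,-10-,0--0,0-0-
  m5 ⊆ --01,-10-,0-0-
  m6 ⊆ --10,-1-0,0--0
  m9 ⊆ --01 [E]
  m10 ⊆ --10 [E]
  m12 ⊆ -1-0,-10-
  m13 ⊆ --01,-10-
  m14 ⊆ --10,-1-0
E = {--01, --10, 00--}

YES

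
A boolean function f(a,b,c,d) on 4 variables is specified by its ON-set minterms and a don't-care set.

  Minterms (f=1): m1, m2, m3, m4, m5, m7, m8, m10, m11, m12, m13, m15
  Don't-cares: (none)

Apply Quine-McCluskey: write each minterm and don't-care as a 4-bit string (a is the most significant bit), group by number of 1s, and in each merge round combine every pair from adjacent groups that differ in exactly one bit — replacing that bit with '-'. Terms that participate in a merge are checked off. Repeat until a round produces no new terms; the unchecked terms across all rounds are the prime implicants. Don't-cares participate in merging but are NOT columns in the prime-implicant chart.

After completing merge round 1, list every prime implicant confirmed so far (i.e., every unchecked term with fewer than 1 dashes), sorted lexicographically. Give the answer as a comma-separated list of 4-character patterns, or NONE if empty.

NONE

size-2^0 implicants → 0001(✓)  0010(✓)  0011(✓)  0100(✓)  0101(✓)  0111(✓)  1000(✓)  1010(✓)  1011(✓)  1100(✓)  1101(✓)  1111(✓)
size-2^1 implicants → -010(✓)  -011(✓)  -100(✓)  -101(✓)  -111(✓)  0-01(✓)  0-11(✓)  00-1(✓)  001-(✓)  01-1(✓)  010-(✓)  1-00  1-11(✓)  10-0  101-(✓)  11-1(✓)  110-(✓)
size-2^2 implicants → --11  -01-  -1-1  -10-  0--1
Unchecked terms (primes): --11, -01-, -1-1, -10-, 0--1, 1-00, 10-0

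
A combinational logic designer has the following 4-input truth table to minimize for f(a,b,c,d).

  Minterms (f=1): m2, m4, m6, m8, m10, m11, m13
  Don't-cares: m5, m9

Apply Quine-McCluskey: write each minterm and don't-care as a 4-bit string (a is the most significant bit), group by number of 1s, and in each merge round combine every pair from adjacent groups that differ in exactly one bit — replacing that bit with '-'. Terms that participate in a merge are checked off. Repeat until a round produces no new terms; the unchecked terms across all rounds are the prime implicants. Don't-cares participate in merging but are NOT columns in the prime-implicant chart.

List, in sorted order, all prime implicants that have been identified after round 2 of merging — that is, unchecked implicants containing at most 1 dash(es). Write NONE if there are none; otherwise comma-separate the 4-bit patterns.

size-2^0 implicants → 0010(✓)  0100(✓)  0101(✓)  0110(✓)  1000(✓)  1001(✓)  1010(✓)  1011(✓)  1101(✓)
size-2^1 implicants → -010  -101  0-10  01-0  010-  1-01  10-0(✓)  10-1(✓)  100-(✓)  101-(✓)
size-2^2 implicants → 10--
Unchecked terms (primes): -010, -101, 0-10, 01-0, 010-, 1-01, 10--

-010, -101, 0-10, 01-0, 010-, 1-01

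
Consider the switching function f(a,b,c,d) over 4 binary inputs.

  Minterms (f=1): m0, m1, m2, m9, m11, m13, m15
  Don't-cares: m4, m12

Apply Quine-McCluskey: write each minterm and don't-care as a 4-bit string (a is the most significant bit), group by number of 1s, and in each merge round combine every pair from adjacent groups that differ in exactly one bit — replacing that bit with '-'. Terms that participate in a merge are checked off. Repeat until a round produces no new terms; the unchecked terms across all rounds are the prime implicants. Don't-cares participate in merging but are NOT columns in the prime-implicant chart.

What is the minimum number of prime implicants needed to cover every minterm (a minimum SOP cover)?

3

Round 0: 0000✓ 0001✓ 0010✓ 0100✓ 1001✓ 1011✓ 1100✓ 1101✓ 1111✓
Round 1: -001 -100 0-00 00-0 000- 1-01✓ 1-11✓ 10-1✓ 11-1✓ 110-
Round 2: 1--1
PIs = {-001, -100, 0-00, 00-0, 000-, 1--1, 110-}
Coverage chart:
  m0: 0-00,00-0,000-
  m1: -001,000-
  m2: 00-0 ←essential
  m9: -001,1--1
  m11: 1--1 ←essential
  m13: 1--1,110-
  m15: 1--1 ←essential
Essential: 00-0, 1--1
Petrick residual → -001
Min cover (3 terms): b'c'd + a'b'd' + ad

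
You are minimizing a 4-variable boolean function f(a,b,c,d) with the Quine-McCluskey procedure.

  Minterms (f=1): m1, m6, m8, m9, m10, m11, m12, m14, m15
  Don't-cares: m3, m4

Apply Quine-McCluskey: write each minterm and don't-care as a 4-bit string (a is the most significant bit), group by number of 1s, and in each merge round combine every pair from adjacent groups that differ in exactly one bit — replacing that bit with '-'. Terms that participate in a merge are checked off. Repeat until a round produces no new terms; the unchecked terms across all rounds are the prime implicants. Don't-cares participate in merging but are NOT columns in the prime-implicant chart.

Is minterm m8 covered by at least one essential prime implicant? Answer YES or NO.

NO

[col 0] 0001*, 0011*, 0100*, 0110*, 1000*, 1001*, 1010*, 1011*, 1100*, 1110*, 1111*
[col 1] -001*, -011*, -100*, -110*, 00-1*, 01-0*, 1-00*, 1-10*, 1-11*, 10-0*, 10-1*, 100-*, 101-*, 11-0*, 111-*
[col 2] -0-1, -1-0, 1--0, 1-1-, 10--
Prime implicants: -0-1, -1-0, 1--0, 1-1-, 10--
PI chart (minterm → PIs covering it):
  1 | -0-1  (sole → essential)
  6 | -1-0  (sole → essential)
  8 | 1--0,10--
  9 | -0-1,10--
  10 | 1--0,1-1-,10--
  11 | -0-1,1-1-,10--
  12 | -1-0,1--0
  14 | -1-0,1--0,1-1-
  15 | 1-1-  (sole → essential)
Essential prime implicants: -0-1, -1-0, 1-1-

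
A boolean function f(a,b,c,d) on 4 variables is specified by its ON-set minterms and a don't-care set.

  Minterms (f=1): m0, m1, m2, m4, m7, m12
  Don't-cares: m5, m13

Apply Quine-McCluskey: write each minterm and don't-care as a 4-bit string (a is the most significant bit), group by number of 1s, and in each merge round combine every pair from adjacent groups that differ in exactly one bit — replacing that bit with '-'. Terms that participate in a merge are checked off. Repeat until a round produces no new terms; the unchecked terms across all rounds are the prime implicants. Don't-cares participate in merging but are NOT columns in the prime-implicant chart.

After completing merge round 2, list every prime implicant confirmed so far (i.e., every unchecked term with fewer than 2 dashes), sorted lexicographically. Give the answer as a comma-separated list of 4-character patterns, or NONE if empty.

Round 0: 0000✓ 0001✓ 0010✓ 0100✓ 0101✓ 0111✓ 1100✓ 1101✓
Round 1: -100✓ -101✓ 0-00✓ 0-01✓ 00-0 000-✓ 01-1 010-✓ 110-✓
Round 2: -10- 0-0-
PIs = {-10-, 0-0-, 00-0, 01-1}

00-0, 01-1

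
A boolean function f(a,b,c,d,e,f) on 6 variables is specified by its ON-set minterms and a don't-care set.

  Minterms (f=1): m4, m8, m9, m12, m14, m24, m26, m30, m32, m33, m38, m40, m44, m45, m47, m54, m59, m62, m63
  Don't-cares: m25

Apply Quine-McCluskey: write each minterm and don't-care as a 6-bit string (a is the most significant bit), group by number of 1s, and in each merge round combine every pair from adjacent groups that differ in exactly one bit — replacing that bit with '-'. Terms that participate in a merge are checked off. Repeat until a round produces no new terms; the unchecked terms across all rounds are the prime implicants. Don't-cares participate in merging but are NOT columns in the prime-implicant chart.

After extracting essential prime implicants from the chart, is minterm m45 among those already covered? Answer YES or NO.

NO

[col 0] 000100*, 001000*, 001001*, 001100*, 001110*, 011000*, 011001*, 011010*, 011110*, 100000*, 100001*, 100110*, 101000*, 101100*, 101101*, 101111*, 110110*, 111011*, 111110*, 111111*
[col 1] -01000*, -01100*, -11110, 0-1000*, 0-1001*, 0-1110, 00-100, 001-00*, 00100-*, 0011-0, 011-10, 0110-0, 01100-*, 1-0110, 1-1111, 10-000, 10000-, 101-00*, 1011-1, 10110-, 11-110, 111-11, 11111-
[col 2] -01-00, 0-100-
Prime implicants: -01-00, -11110, 0-100-, 0-1110, 00-100, 0011-0, 011-10, 0110-0, 1-0110, 1-1111, 10-000, 10000-, 1011-1, 10110-, 11-110, 111-11, 11111-
PI chart (minterm → PIs covering it):
  4 | 00-100  (sole → essential)
  8 | -01-00,0-100-
  9 | 0-100-  (sole → essential)
  12 | -01-00,00-100,0011-0
  14 | 0-1110,0011-0
  24 | 0-100-,0110-0
  26 | 011-10,0110-0
  30 | -11110,0-1110,011-10
  32 | 10-000,10000-
  33 | 10000-  (sole → essential)
  38 | 1-0110  (sole → essential)
  40 | -01-00,10-000
  44 | -01-00,10110-
  45 | 1011-1,10110-
  47 | 1-1111,1011-1
  54 | 1-0110,11-110
  59 | 111-11  (sole → essential)
  62 | -11110,11-110,11111-
  63 | 1-1111,111-11,11111-
Essential prime implicants: 0-100-, 00-100, 1-0110, 10000-, 111-11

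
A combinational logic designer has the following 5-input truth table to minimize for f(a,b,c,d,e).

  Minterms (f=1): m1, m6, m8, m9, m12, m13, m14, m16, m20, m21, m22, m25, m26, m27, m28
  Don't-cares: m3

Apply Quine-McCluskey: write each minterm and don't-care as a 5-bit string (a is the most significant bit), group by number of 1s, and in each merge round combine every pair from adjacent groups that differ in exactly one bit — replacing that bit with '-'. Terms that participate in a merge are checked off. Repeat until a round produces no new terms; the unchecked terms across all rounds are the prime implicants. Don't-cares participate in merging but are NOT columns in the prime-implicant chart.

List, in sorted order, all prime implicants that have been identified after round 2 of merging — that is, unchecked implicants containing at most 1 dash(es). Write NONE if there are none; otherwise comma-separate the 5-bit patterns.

Round 0: 00001✓ 00011✓ 00110✓ 01000✓ 01001✓ 01100✓ 01101✓ 01110✓ 10000✓ 10100✓ 10101✓ 10110✓ 11001✓ 11010✓ 11011✓ 11100✓
Round 1: -0110 -1001 -1100 0-001 0-110 000-1 01-00✓ 01-01✓ 0100-✓ 011-0 0110-✓ 1-100 10-00 101-0 1010- 110-1 1101-
Round 2: 01-0-
PIs = {-0110, -1001, -1100, 0-001, 0-110, 000-1, 01-0-, 011-0, 1-100, 10-00, 101-0, 1010-, 110-1, 1101-}

-0110, -1001, -1100, 0-001, 0-110, 000-1, 011-0, 1-100, 10-00, 101-0, 1010-, 110-1, 1101-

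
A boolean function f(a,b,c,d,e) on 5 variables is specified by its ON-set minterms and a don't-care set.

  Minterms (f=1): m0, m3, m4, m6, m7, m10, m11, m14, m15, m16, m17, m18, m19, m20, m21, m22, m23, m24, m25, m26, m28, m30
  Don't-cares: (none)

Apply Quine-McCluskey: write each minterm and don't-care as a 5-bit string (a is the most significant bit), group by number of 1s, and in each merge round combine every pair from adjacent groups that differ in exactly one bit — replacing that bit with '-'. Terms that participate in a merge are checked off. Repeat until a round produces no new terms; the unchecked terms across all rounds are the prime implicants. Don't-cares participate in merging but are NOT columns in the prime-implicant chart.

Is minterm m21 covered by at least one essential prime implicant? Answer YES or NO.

size-2^0 implicants → 00000(✓)  00011(✓)  00100(✓)  00110(✓)  00111(✓)  01010(✓)  01011(✓)  01110(✓)  01111(✓)  10000(✓)  10001(✓)  10010(✓)  10011(✓)  10100(✓)  10101(✓)  10110(✓)  10111(✓)  11000(✓)  11001(✓)  11010(✓)  11100(✓)  11110(✓)
size-2^1 implicants → -0000(✓)  -0011(✓)  -0100(✓)  -0110(✓)  -0111(✓)  -1010(✓)  -1110(✓)  0-011(✓)  0-110(✓)  0-111(✓)  00-00(✓)  00-11(✓)  001-0(✓)  0011-(✓)  01-10(✓)  01-11(✓)  0101-(✓)  0111-(✓)  1-000(✓)  1-001(✓)  1-010(✓)  1-100(✓)  1-110(✓)  10-00(✓)  10-01(✓)  10-10(✓)  10-11(✓)  100-0(✓)  100-1(✓)  1000-(✓)  1001-(✓)  101-0(✓)  101-1(✓)  1010-(✓)  1011-(✓)  11-00(✓)  11-10(✓)  110-0(✓)  1100-(✓)  111-0(✓)
size-2^2 implicants → --110  -0-00  -0-11  -01-0  -011-  -1-10  0--11  0-11-  01-1-  1--00(✓)  1--10(✓)  1-0-0(✓)  1-00-  1-1-0(✓)  10--0(✓)  10--1(✓)  10-0-(✓)  10-1-(✓)  100--(✓)  101--(✓)  11--0(✓)
size-2^3 implicants → 1---0  10---
Unchecked terms (primes): --110, -0-00, -0-11, -01-0, -011-, -1-10, 0--11, 0-11-, 01-1-, 1---0, 1-00-, 10---
Minterm coverage:
  m0 ⊆ -0-00 [E]
  m3 ⊆ -0-11,0--11
  m4 ⊆ -0-00,-01-0
  m6 ⊆ --110,-01-0,-011-,0-11-
  m7 ⊆ -0-11,-011-,0--11,0-11-
  m10 ⊆ -1-10,01-1-
  m11 ⊆ 0--11,01-1-
  m14 ⊆ --110,-1-10,0-11-,01-1-
  m15 ⊆ 0--11,0-11-,01-1-
  m16 ⊆ -0-00,1---0,1-00-,10---
  m17 ⊆ 1-00-,10---
  m18 ⊆ 1---0,10---
  m19 ⊆ -0-11,10---
  m20 ⊆ -0-00,-01-0,1---0,10---
  m21 ⊆ 10--- [E]
  m22 ⊆ --110,-01-0,-011-,1---0,10---
  m23 ⊆ -0-11,-011-,10---
  m24 ⊆ 1---0,1-00-
  m25 ⊆ 1-00- [E]
  m26 ⊆ -1-10,1---0
  m28 ⊆ 1---0 [E]
  m30 ⊆ --110,-1-10,1---0
E = {-0-00, 1---0, 1-00-, 10---}

YES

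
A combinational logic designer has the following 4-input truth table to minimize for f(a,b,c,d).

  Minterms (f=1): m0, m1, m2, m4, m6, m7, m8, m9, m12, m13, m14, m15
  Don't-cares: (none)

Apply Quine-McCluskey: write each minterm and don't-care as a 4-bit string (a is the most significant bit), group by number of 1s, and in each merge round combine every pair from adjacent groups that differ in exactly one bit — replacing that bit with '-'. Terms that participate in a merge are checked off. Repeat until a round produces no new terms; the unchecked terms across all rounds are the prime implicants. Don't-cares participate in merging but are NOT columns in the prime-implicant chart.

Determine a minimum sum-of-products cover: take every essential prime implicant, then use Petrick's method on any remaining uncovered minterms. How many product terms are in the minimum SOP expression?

4

Round 0: 0000✓ 0001✓ 0010✓ 0100✓ 0110✓ 0111✓ 1000✓ 1001✓ 1100✓ 1101✓ 1110✓ 1111✓
Round 1: -000✓ -001✓ -100✓ -110✓ -111✓ 0-00✓ 0-10✓ 00-0✓ 000-✓ 01-0✓ 011-✓ 1-00✓ 1-01✓ 100-✓ 11-0✓ 11-1✓ 110-✓ 111-✓
Round 2: --00 -00- -1-0 -11- 0--0 1-0- 11--
PIs = {--00, -00-, -1-0, -11-, 0--0, 1-0-, 11--}
Coverage chart:
  m0: --00,-00-,0--0
  m1: -00- ←essential
  m2: 0--0 ←essential
  m4: --00,-1-0,0--0
  m6: -1-0,-11-,0--0
  m7: -11- ←essential
  m8: --00,-00-,1-0-
  m9: -00-,1-0-
  m12: --00,-1-0,1-0-,11--
  m13: 1-0-,11--
  m14: -1-0,-11-,11--
  m15: -11-,11--
Essential: -00-, -11-, 0--0
Petrick residual → 1-0-
Min cover (4 terms): b'c' + bc + a'd' + ac'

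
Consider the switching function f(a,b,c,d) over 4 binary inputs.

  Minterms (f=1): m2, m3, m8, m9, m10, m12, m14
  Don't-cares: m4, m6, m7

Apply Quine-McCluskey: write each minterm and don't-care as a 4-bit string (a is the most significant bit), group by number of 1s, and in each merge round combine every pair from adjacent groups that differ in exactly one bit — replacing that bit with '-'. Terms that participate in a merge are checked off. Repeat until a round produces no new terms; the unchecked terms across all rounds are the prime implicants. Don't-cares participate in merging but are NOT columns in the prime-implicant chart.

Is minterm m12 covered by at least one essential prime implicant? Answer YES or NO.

NO

Round 0: 0010✓ 0011✓ 0100✓ 0110✓ 0111✓ 1000✓ 1001✓ 1010✓ 1100✓ 1110✓
Round 1: -010✓ -100✓ -110✓ 0-10✓ 0-11✓ 001-✓ 01-0✓ 011-✓ 1-00✓ 1-10✓ 10-0✓ 100- 11-0✓
Round 2: --10 -1-0 0-1- 1--0
PIs = {--10, -1-0, 0-1-, 1--0, 100-}
Coverage chart:
  m2: --10,0-1-
  m3: 0-1- ←essential
  m8: 1--0,100-
  m9: 100- ←essential
  m10: --10,1--0
  m12: -1-0,1--0
  m14: --10,-1-0,1--0
Essential: 0-1-, 100-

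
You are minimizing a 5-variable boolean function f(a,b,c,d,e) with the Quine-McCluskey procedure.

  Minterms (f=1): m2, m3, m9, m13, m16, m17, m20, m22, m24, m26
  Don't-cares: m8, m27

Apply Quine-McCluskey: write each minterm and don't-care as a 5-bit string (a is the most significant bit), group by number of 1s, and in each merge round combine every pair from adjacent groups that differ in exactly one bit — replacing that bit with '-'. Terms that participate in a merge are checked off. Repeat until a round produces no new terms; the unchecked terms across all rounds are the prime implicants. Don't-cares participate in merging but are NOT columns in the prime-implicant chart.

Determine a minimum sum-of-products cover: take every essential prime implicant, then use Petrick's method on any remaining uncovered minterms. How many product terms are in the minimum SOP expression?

size-2^0 implicants → 00010(✓)  00011(✓)  01000(✓)  01001(✓)  01101(✓)  10000(✓)  10001(✓)  10100(✓)  10110(✓)  11000(✓)  11010(✓)  11011(✓)
size-2^1 implicants → -1000  0001-  01-01  0100-  1-000  10-00  1000-  101-0  110-0  1101-
Unchecked terms (primes): -1000, 0001-, 01-01, 0100-, 1-000, 10-00, 1000-, 101-0, 110-0, 1101-
Minterm coverage:
  m2 ⊆ 0001- [E]
  m3 ⊆ 0001- [E]
  m9 ⊆ 01-01,0100-
  m13 ⊆ 01-01 [E]
  m16 ⊆ 1-000,10-00,1000-
  m17 ⊆ 1000- [E]
  m20 ⊆ 10-00,101-0
  m22 ⊆ 101-0 [E]
  m24 ⊆ -1000,1-000,110-0
  m26 ⊆ 110-0,1101-
E = {0001-, 01-01, 1000-, 101-0}
Petrick residual → 110-0
Cover = a'b'c'd + a'bd'e + ab'c'd' + ab'ce' + abc'e'  |cover|=5

5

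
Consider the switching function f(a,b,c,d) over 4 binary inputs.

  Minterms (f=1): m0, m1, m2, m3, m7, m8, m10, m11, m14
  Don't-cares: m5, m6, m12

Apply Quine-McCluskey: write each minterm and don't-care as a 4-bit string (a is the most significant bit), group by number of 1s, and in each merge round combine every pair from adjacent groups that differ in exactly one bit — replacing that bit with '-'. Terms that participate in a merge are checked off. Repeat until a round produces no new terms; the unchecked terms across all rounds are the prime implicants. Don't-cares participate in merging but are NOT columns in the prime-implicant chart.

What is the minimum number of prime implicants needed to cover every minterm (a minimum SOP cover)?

[col 0] 0000*, 0001*, 0010*, 0011*, 0101*, 0110*, 0111*, 1000*, 1010*, 1011*, 1100*, 1110*
[col 1] -000*, -010*, -011*, -110*, 0-01*, 0-10*, 0-11*, 00-0*, 00-1*, 000-*, 001-*, 01-1*, 011-*, 1-00*, 1-10*, 10-0*, 101-*, 11-0*
[col 2] --10, -0-0, -01-, 0--1, 0-1-, 00--, 1--0
Prime implicants: --10, -0-0, -01-, 0--1, 0-1-, 00--, 1--0
PI chart (minterm → PIs covering it):
  0 | -0-0,00--
  1 | 0--1,00--
  2 | --10,-0-0,-01-,0-1-,00--
  3 | -01-,0--1,0-1-,00--
  7 | 0--1,0-1-
  8 | -0-0,1--0
  10 | --10,-0-0,-01-,1--0
  11 | -01-  (sole → essential)
  14 | --10,1--0
Essential prime implicants: -01-
Petrick residual → --10, -0-0, 0--1
Minimum SOP uses 4 PIs: cd' + b'd' + b'c + a'd

4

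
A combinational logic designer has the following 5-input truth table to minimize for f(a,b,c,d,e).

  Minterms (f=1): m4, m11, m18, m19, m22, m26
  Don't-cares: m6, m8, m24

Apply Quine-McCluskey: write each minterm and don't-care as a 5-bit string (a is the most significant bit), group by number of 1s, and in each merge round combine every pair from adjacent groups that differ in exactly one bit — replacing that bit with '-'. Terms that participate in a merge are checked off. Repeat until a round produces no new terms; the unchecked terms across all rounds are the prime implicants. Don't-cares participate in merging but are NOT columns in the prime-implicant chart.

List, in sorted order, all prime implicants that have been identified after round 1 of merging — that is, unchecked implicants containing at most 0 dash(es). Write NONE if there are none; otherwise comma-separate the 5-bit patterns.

[col 0] 00100*, 00110*, 01000*, 01011, 10010*, 10011*, 10110*, 11000*, 11010*
[col 1] -0110, -1000, 001-0, 1-010, 10-10, 1001-, 110-0
Prime implicants: -0110, -1000, 001-0, 01011, 1-010, 10-10, 1001-, 110-0

01011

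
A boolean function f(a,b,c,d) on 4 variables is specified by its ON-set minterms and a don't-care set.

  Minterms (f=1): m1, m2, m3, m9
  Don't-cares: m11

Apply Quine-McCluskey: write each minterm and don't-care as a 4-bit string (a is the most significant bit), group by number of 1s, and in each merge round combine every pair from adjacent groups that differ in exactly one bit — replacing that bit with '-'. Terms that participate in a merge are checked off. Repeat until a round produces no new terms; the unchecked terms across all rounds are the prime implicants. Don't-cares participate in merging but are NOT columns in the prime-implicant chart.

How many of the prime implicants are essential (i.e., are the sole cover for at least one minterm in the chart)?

[col 0] 0001*, 0010*, 0011*, 1001*, 1011*
[col 1] -001*, -011*, 00-1*, 001-, 10-1*
[col 2] -0-1
Prime implicants: -0-1, 001-
PI chart (minterm → PIs covering it):
  1 | -0-1  (sole → essential)
  2 | 001-  (sole → essential)
  3 | -0-1,001-
  9 | -0-1  (sole → essential)
Essential prime implicants: -0-1, 001-

2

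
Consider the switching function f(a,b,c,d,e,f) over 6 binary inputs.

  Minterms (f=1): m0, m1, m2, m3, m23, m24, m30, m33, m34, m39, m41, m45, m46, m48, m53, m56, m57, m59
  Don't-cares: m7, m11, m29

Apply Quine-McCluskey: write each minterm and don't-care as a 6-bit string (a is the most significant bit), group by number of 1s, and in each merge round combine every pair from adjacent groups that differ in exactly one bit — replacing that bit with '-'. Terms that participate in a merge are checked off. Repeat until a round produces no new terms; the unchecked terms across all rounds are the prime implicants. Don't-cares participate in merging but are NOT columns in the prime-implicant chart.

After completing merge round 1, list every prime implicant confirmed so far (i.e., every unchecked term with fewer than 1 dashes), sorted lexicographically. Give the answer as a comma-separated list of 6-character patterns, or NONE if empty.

Round 0: 000000✓ 000001✓ 000010✓ 000011✓ 000111✓ 001011✓ 010111✓ 011000✓ 011101 011110 100001✓ 100010✓ 100111✓ 101001✓ 101101✓ 101110 110000✓ 110101 111000✓ 111001✓ 111011✓
Round 1: -00001 -00010 -00111 -11000 0-0111 00-011 000-11 0000-0✓ 0000-1✓ 00000-✓ 00001-✓ 1-1001 10-001 101-01 11-000 1110-1 11100-
Round 2: 0000--
PIs = {-00001, -00010, -00111, -11000, 0-0111, 00-011, 000-11, 0000--, 011101, 011110, 1-1001, 10-001, 101-01, 101110, 11-000, 110101, 1110-1, 11100-}

011101, 011110, 101110, 110101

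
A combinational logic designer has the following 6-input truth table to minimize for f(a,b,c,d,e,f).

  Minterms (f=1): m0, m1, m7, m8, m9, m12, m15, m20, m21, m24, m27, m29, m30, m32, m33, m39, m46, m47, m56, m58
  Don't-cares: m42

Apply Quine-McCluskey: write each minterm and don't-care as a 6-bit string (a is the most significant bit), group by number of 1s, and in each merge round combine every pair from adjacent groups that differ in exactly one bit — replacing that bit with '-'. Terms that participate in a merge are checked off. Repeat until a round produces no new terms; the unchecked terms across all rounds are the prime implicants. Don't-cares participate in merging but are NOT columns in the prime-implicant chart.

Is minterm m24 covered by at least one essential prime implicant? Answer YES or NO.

NO

[col 0] 000000*, 000001*, 000111*, 001000*, 001001*, 001100*, 001111*, 010100*, 010101*, 011000*, 011011, 011101*, 011110, 100000*, 100001*, 100111*, 101010*, 101110*, 101111*, 111000*, 111010*
[col 1] -00000*, -00001*, -00111*, -01111*, -11000, 0-1000, 00-000*, 00-001*, 00-111*, 00000-*, 001-00, 00100-*, 01-101, 01010-, 1-1010, 10-111*, 10000-*, 101-10, 10111-, 1110-0
[col 2] -0-111, -0000-, 00-00-
Prime implicants: -0-111, -0000-, -11000, 0-1000, 00-00-, 001-00, 01-101, 01010-, 011011, 011110, 1-1010, 101-10, 10111-, 1110-0
PI chart (minterm → PIs covering it):
  0 | -0000-,00-00-
  1 | -0000-,00-00-
  7 | -0-111  (sole → essential)
  8 | 0-1000,00-00-,001-00
  9 | 00-00-  (sole → essential)
  12 | 001-00  (sole → essential)
  15 | -0-111  (sole → essential)
  20 | 01010-  (sole → essential)
  21 | 01-101,01010-
  24 | -11000,0-1000
  27 | 011011  (sole → essential)
  29 | 01-101  (sole → essential)
  30 | 011110  (sole → essential)
  32 | -0000-  (sole → essential)
  33 | -0000-  (sole → essential)
  39 | -0-111  (sole → essential)
  46 | 101-10,10111-
  47 | -0-111,10111-
  56 | -11000,1110-0
  58 | 1-1010,1110-0
Essential prime implicants: -0-111, -0000-, 00-00-, 001-00, 01-101, 01010-, 011011, 011110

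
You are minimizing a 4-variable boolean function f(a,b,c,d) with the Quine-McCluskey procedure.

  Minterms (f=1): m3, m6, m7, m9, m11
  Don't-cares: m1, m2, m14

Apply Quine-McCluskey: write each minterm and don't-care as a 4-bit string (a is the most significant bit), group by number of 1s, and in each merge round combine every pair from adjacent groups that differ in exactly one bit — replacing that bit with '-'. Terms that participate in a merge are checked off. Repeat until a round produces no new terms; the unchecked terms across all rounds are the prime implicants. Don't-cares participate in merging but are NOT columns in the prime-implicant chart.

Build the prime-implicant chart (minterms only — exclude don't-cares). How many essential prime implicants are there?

[col 0] 0001*, 0010*, 0011*, 0110*, 0111*, 1001*, 1011*, 1110*
[col 1] -001*, -011*, -110, 0-10*, 0-11*, 00-1*, 001-*, 011-*, 10-1*
[col 2] -0-1, 0-1-
Prime implicants: -0-1, -110, 0-1-
PI chart (minterm → PIs covering it):
  3 | -0-1,0-1-
  6 | -110,0-1-
  7 | 0-1-  (sole → essential)
  9 | -0-1  (sole → essential)
  11 | -0-1  (sole → essential)
Essential prime implicants: -0-1, 0-1-

2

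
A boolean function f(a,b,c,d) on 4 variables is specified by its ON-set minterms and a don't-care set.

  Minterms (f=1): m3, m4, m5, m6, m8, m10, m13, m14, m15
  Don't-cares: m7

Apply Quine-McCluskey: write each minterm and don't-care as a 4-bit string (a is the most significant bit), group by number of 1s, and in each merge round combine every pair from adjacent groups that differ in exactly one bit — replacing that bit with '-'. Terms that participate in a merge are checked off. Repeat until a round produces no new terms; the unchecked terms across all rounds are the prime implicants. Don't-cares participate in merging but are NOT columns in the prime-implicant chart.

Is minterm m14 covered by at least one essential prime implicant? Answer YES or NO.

NO

[col 0] 0011*, 0100*, 0101*, 0110*, 0111*, 1000*, 1010*, 1101*, 1110*, 1111*
[col 1] -101*, -110*, -111*, 0-11, 01-0*, 01-1*, 010-*, 011-*, 1-10, 10-0, 11-1*, 111-*
[col 2] -1-1, -11-, 01--
Prime implicants: -1-1, -11-, 0-11, 01--, 1-10, 10-0
PI chart (minterm → PIs covering it):
  3 | 0-11  (sole → essential)
  4 | 01--  (sole → essential)
  5 | -1-1,01--
  6 | -11-,01--
  8 | 10-0  (sole → essential)
  10 | 1-10,10-0
  13 | -1-1  (sole → essential)
  14 | -11-,1-10
  15 | -1-1,-11-
Essential prime implicants: -1-1, 0-11, 01--, 10-0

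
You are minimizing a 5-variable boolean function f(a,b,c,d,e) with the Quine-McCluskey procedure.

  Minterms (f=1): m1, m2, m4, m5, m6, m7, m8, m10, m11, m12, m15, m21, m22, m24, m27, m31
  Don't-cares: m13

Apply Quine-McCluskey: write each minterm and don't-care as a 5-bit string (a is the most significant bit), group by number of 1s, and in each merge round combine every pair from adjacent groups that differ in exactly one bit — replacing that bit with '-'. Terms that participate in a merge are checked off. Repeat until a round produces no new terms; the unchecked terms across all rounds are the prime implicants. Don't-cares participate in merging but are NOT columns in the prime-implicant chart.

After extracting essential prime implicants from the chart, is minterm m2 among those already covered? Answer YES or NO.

NO

Round 0: 00001✓ 00010✓ 00100✓ 00101✓ 00110✓ 00111✓ 01000✓ 01010✓ 01011✓ 01100✓ 01101✓ 01111✓ 10101✓ 10110✓ 11000✓ 11011✓ 11111✓
Round 1: -0101 -0110 -1000 -1011✓ -1111✓ 0-010 0-100✓ 0-101✓ 0-111✓ 00-01 00-10 001-0✓ 001-1✓ 0010-✓ 0011-✓ 01-00 01-11✓ 010-0 0101- 011-1✓ 0110-✓ 11-11✓
Round 2: -1-11 0-1-1 0-10- 001--
PIs = {-0101, -0110, -1-11, -1000, 0-010, 0-1-1, 0-10-, 00-01, 00-10, 001--, 01-00, 010-0, 0101-}
Coverage chart:
  m1: 00-01 ←essential
  m2: 0-010,00-10
  m4: 0-10-,001--
  m5: -0101,0-1-1,0-10-,00-01,001--
  m6: -0110,00-10,001--
  m7: 0-1-1,001--
  m8: -1000,01-00,010-0
  m10: 0-010,010-0,0101-
  m11: -1-11,0101-
  m12: 0-10-,01-00
  m15: -1-11,0-1-1
  m21: -0101 ←essential
  m22: -0110 ←essential
  m24: -1000 ←essential
  m27: -1-11 ←essential
  m31: -1-11 ←essential
Essential: -0101, -0110, -1-11, -1000, 00-01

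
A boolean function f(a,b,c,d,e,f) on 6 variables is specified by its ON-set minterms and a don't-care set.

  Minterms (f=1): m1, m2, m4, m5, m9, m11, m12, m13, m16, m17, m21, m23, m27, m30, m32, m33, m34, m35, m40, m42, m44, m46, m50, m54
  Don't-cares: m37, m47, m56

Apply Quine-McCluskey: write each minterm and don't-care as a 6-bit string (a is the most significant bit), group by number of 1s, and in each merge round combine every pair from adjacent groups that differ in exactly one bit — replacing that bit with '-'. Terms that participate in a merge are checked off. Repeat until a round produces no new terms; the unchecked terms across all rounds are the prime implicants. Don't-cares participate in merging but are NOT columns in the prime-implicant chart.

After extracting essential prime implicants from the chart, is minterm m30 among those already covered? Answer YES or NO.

Round 0: 000001✓ 000010✓ 000100✓ 000101✓ 001001✓ 001011✓ 001100✓ 001101✓ 010000✓ 010001✓ 010101✓ 010111✓ 011011✓ 011110 100000✓ 100001✓ 100010✓ 100011✓ 100101✓ 101000✓ 101010✓ 101100✓ 101110✓ 101111✓ 110010✓ 110110✓ 111000✓
Round 1: -00001✓ -00010 -00101✓ -01100 0-0001✓ 0-0101✓ 0-1011 00-001✓ 00-100✓ 00-101✓ 000-01✓ 00010-✓ 001-01✓ 0010-1 00110-✓ 010-01✓ 01000- 0101-1 1-0010 1-1000 10-000✓ 10-010✓ 100-01✓ 1000-0✓ 1000-1✓ 10000-✓ 10001-✓ 101-00✓ 101-10✓ 1010-0✓ 1011-0✓ 10111- 110-10
Round 2: -00-01 0-0-01 00--01 00-10- 10-0-0 1000-- 101--0
PIs = {-00-01, -00010, -01100, 0-0-01, 0-1011, 00--01, 00-10-, 0010-1, 01000-, 0101-1, 011110, 1-0010, 1-1000, 10-0-0, 1000--, 101--0, 10111-, 110-10}
Coverage chart:
  m1: -00-01,0-0-01,00--01
  m2: -00010 ←essential
  m4: 00-10- ←essential
  m5: -00-01,0-0-01,00--01,00-10-
  m9: 00--01,0010-1
  m11: 0-1011,0010-1
  m12: -01100,00-10-
  m13: 00--01,00-10-
  m16: 01000- ←essential
  m17: 0-0-01,01000-
  m21: 0-0-01,0101-1
  m23: 0101-1 ←essential
  m27: 0-1011 ←essential
  m30: 011110 ←essential
  m32: 10-0-0,1000--
  m33: -00-01,1000--
  m34: -00010,1-0010,10-0-0,1000--
  m35: 1000-- ←essential
  m40: 1-1000,10-0-0,101--0
  m42: 10-0-0,101--0
  m44: -01100,101--0
  m46: 101--0,10111-
  m50: 1-0010,110-10
  m54: 110-10 ←essential
Essential: -00010, 0-1011, 00-10-, 01000-, 0101-1, 011110, 1000--, 110-10

YES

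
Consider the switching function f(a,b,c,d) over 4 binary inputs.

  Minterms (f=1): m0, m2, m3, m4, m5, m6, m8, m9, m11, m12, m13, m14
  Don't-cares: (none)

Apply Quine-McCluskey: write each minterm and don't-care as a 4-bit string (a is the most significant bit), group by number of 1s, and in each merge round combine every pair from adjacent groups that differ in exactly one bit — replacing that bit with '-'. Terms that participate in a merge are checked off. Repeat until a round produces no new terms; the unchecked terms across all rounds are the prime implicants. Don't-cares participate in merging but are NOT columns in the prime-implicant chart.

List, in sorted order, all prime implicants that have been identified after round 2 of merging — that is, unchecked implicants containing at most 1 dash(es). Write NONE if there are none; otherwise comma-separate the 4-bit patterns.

-011, 001-, 10-1

size-2^0 implicants → 0000(✓)  0010(✓)  0011(✓)  0100(✓)  0101(✓)  0110(✓)  1000(✓)  1001(✓)  1011(✓)  1100(✓)  1101(✓)  1110(✓)
size-2^1 implicants → -000(✓)  -011  -100(✓)  -101(✓)  -110(✓)  0-00(✓)  0-10(✓)  00-0(✓)  001-  01-0(✓)  010-(✓)  1-00(✓)  1-01(✓)  10-1  100-(✓)  11-0(✓)  110-(✓)
size-2^2 implicants → --00  -1-0  -10-  0--0  1-0-
Unchecked terms (primes): --00, -011, -1-0, -10-, 0--0, 001-, 1-0-, 10-1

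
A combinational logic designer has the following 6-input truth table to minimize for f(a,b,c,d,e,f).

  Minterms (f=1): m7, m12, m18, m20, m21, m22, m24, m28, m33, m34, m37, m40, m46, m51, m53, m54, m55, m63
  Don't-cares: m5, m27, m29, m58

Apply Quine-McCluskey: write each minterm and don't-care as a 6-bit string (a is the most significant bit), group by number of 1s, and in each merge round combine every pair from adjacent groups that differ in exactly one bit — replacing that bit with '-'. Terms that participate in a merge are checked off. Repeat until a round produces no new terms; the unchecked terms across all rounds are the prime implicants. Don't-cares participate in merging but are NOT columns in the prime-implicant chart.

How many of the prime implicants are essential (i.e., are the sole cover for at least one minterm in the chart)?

10

[col 0] 000101*, 000111*, 001100*, 010010*, 010100*, 010101*, 010110*, 011000*, 011011, 011100*, 011101*, 100001*, 100010, 100101*, 101000, 101110, 110011*, 110101*, 110110*, 110111*, 111010, 111111*
[col 1] -00101*, -10101*, -10110, 0-0101*, 0-1100, 0001-1, 01-100*, 01-101*, 010-10, 0101-0, 01010-*, 011-00, 01110-*, 1-0101*, 100-01, 11-111, 110-11, 1101-1, 11011-
[col 2] --0101, 01-10-
Prime implicants: --0101, -10110, 0-1100, 0001-1, 01-10-, 010-10, 0101-0, 011-00, 011011, 100-01, 100010, 101000, 101110, 11-111, 110-11, 1101-1, 11011-, 111010
PI chart (minterm → PIs covering it):
  7 | 0001-1  (sole → essential)
  12 | 0-1100  (sole → essential)
  18 | 010-10  (sole → essential)
  20 | 01-10-,0101-0
  21 | --0101,01-10-
  22 | -10110,010-10,0101-0
  24 | 011-00  (sole → essential)
  28 | 0-1100,01-10-,011-00
  33 | 100-01  (sole → essential)
  34 | 100010  (sole → essential)
  37 | --0101,100-01
  40 | 101000  (sole → essential)
  46 | 101110  (sole → essential)
  51 | 110-11  (sole → essential)
  53 | --0101,1101-1
  54 | -10110,11011-
  55 | 11-111,110-11,1101-1,11011-
  63 | 11-111  (sole → essential)
Essential prime implicants: 0-1100, 0001-1, 010-10, 011-00, 100-01, 100010, 101000, 101110, 11-111, 110-11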